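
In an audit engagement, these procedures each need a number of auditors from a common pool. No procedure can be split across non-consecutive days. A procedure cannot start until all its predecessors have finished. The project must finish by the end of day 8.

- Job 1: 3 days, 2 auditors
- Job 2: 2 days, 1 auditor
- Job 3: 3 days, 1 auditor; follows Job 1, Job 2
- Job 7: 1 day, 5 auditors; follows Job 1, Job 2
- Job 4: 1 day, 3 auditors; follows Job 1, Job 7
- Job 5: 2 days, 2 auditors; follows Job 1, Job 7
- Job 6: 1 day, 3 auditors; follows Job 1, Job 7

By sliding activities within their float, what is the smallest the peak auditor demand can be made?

5

Early-start (Job 1@1, Job 2@1, Job 3@4, Job 7@4, Job 4@5, Job 5@5, Job 6@5) gives peak 9: d1:3  d2:3  d3:2  d4:6  d5:9  d6:3  d7:0  d8:0.
Shift Job 3→5, Job 5→6, Job 6→8.
Schedule Job 1@1, Job 2@1, Job 3@5, Job 7@4, Job 4@5, Job 5@6, Job 6@8: d1:3  d2:3  d3:2  d4:5  d5:4  d6:3  d7:3  d8:3 — peak 5.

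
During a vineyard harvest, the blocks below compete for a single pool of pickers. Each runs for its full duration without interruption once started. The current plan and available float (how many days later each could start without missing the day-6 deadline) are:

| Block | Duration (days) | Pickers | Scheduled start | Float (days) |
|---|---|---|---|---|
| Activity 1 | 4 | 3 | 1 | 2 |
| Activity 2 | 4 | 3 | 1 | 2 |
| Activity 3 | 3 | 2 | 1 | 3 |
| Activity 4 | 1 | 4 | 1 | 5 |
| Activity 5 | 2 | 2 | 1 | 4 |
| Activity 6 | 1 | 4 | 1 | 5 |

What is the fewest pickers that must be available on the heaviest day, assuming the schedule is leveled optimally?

8

Early-start (Activity 1@1, Activity 2@1, Activity 3@1, Activity 4@1, Activity 5@1, Activity 6@1) gives peak 18: d1:18  d2:10  d3:8  d4:6  d5:0  d6:0.
Shift Activity 4→5, Activity 5→4, Activity 6→6.
Schedule Activity 1@1, Activity 2@1, Activity 3@1, Activity 4@5, Activity 5@4, Activity 6@6: d1:8  d2:8  d3:8  d4:8  d5:6  d6:4 — peak 8.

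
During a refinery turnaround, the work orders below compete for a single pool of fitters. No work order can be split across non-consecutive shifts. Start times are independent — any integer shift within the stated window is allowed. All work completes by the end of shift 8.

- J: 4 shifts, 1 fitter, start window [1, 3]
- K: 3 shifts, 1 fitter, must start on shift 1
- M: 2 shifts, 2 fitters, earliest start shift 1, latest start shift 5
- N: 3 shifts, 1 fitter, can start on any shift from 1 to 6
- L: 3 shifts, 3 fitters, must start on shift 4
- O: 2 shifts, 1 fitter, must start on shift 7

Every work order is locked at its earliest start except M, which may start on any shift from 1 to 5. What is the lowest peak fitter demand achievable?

5

M@1: s1:5  s2:5  s3:3  s4:4  s5:3  s6:3  s7:1  s8:1 → peak 5
M@2: s1:3  s2:5  s3:5  s4:4  s5:3  s6:3  s7:1  s8:1 → peak 5
M@3: s1:3  s2:3  s3:5  s4:6  s5:3  s6:3  s7:1  s8:1 → peak 6
M@4: s1:3  s2:3  s3:3  s4:6  s5:5  s6:3  s7:1  s8:1 → peak 6
M@5: s1:3  s2:3  s3:3  s4:4  s5:5  s6:5  s7:1  s8:1 → peak 5
Best is M@1, peak 5.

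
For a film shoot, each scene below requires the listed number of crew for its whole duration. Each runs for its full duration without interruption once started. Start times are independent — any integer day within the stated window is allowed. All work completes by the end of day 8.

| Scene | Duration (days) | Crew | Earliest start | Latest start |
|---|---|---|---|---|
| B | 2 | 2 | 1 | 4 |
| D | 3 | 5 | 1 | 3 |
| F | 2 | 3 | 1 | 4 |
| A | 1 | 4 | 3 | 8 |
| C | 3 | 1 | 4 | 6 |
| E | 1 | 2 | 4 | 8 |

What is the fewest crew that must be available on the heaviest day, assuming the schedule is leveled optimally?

Early-start (B@1, D@1, F@1, A@3, C@4, E@4) gives peak 10: d1:10  d2:10  d3:9  d4:3  d5:1  d6:1  d7:0  d8:0.
Shift D→3, A→6, C→6, E→7.
Schedule B@1, D@3, F@1, A@6, C@6, E@7: d1:5  d2:5  d3:5  d4:5  d5:5  d6:5  d7:3  d8:1 — peak 5.
Total crew member-days = 34 over 8 days ⇒ peak ≥ ⌈34/8⌉ = 5, so 5 is optimal.

5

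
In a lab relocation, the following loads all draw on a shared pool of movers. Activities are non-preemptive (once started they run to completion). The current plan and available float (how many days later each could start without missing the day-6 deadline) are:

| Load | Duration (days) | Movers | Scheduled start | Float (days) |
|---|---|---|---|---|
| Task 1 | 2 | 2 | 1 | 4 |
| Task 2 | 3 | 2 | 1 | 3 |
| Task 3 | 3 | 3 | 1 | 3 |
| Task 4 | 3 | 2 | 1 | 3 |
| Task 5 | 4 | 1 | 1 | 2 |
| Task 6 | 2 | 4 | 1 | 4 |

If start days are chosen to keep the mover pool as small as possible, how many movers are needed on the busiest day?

7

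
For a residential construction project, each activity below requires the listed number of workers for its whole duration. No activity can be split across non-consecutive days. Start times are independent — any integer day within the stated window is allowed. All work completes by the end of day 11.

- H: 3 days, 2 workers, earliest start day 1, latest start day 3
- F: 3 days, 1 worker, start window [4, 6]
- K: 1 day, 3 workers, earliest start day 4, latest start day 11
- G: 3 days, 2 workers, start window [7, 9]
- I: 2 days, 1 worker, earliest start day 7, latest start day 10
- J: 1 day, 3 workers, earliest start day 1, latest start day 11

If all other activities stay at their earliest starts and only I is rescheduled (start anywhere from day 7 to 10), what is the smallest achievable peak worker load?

I@7: d1:5  d2:2  d3:2  d4:4  d5:1  d6:1  d7:3  d8:3  d9:2  d10:0  d11:0 → peak 5
I@8: d1:5  d2:2  d3:2  d4:4  d5:1  d6:1  d7:2  d8:3  d9:3  d10:0  d11:0 → peak 5
I@9: d1:5  d2:2  d3:2  d4:4  d5:1  d6:1  d7:2  d8:2  d9:3  d10:1  d11:0 → peak 5
I@10: d1:5  d2:2  d3:2  d4:4  d5:1  d6:1  d7:2  d8:2  d9:2  d10:1  d11:1 → peak 5
Best is I@7, peak 5.

5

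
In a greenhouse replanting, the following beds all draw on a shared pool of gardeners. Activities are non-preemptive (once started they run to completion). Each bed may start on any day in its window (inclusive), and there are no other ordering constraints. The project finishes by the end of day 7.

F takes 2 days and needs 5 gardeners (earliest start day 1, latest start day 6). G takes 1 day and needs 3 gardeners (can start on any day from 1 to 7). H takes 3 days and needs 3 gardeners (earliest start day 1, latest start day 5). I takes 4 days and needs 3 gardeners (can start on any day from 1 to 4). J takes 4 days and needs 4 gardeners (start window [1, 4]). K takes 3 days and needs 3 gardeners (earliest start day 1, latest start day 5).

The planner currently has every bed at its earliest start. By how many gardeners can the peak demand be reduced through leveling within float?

Early-start peak: d1:21  d2:18  d3:13  d4:7  d5:0  d6:0  d7:0 ⇒ 21.
Leveled (F@1, G@3, H@5, I@4, J@1, K@5): d1:9  d2:9  d3:7  d4:7  d5:9  d6:9  d7:9 ⇒ 9.
Reduction 21 − 9 = 12.

12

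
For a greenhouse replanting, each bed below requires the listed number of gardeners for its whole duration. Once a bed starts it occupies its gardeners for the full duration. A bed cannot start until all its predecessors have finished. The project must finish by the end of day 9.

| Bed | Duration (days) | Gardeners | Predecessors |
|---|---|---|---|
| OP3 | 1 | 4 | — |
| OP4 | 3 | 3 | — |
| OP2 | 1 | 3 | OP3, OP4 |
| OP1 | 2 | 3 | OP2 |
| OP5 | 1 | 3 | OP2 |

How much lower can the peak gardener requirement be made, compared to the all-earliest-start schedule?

3

Early-start peak: d1:7  d2:3  d3:3  d4:3  d5:6  d6:3  d7:0  d8:0  d9:0 ⇒ 7.
Leveled (OP3@1, OP4@2, OP2@5, OP1@6, OP5@8): d1:4  d2:3  d3:3  d4:3  d5:3  d6:3  d7:3  d8:3  d9:0 ⇒ 4.
Reduction 7 − 4 = 3.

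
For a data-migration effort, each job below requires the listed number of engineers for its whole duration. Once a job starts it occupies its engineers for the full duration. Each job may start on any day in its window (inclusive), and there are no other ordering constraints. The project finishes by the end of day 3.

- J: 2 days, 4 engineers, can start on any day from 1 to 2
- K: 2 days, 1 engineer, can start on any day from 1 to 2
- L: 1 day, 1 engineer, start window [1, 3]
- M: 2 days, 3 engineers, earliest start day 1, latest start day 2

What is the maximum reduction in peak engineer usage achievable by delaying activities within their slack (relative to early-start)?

Early-start peak: d1:9  d2:8  d3:0 ⇒ 9.
Leveled (J@1, K@1, L@1, M@2): d1:6  d2:8  d3:3 ⇒ 8.
Reduction 9 − 8 = 1.

1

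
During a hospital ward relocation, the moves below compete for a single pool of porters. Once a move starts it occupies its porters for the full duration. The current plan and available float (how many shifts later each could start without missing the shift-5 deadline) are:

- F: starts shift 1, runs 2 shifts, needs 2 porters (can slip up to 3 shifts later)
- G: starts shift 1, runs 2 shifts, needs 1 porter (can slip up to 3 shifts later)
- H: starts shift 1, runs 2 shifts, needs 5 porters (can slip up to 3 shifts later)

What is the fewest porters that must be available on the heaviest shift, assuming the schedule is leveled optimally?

5

Early-start (F@1, G@1, H@1) gives peak 8: s1:8  s2:8  s3:0  s4:0  s5:0.
Shift H→3.
Schedule F@1, G@1, H@3: s1:3  s2:3  s3:5  s4:5  s5:0 — peak 5.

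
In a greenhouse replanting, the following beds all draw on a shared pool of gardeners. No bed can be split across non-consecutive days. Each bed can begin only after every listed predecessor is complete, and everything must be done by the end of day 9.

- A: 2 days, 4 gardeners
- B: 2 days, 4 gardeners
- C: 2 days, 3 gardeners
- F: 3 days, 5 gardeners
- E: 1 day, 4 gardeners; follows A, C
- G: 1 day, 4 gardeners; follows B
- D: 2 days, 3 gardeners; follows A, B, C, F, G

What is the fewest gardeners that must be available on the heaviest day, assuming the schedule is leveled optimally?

Early-start (A@1, B@1, C@1, F@1, E@3, G@3, D@4) gives peak 16: d1:16  d2:16  d3:13  d4:3  d5:3  d6:0  d7:0  d8:0  d9:0.
Shift C→3, F→3, E→6, G→6, D→7.
Schedule A@1, B@1, C@3, F@3, E@6, G@6, D@7: d1:8  d2:8  d3:8  d4:8  d5:5  d6:8  d7:3  d8:3  d9:0 — peak 8.

8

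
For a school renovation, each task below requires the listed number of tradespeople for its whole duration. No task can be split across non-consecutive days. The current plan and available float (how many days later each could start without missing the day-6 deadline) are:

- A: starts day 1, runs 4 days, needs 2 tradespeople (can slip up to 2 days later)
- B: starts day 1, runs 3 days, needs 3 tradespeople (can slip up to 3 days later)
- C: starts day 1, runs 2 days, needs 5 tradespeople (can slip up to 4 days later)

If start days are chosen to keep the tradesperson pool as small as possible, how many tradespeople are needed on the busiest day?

5

Early-start (A@1, B@1, C@1) gives peak 10: d1:10  d2:10  d3:5  d4:2  d5:0  d6:0.
Shift C→5.
Schedule A@1, B@1, C@5: d1:5  d2:5  d3:5  d4:2  d5:5  d6:5 — peak 5.
Total tradesperson-days = 27 over 6 days ⇒ peak ≥ ⌈27/6⌉ = 5, so 5 is optimal.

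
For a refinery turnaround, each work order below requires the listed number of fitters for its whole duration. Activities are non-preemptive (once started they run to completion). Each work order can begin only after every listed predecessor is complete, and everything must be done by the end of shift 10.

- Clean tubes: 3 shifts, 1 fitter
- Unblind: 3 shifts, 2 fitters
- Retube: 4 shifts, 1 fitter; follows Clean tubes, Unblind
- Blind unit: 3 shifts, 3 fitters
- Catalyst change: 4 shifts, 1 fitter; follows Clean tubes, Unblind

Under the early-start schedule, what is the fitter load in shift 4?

At early start, shift 4 has: Retube, Catalyst change.
Demand: 1 + 1 = 2.

2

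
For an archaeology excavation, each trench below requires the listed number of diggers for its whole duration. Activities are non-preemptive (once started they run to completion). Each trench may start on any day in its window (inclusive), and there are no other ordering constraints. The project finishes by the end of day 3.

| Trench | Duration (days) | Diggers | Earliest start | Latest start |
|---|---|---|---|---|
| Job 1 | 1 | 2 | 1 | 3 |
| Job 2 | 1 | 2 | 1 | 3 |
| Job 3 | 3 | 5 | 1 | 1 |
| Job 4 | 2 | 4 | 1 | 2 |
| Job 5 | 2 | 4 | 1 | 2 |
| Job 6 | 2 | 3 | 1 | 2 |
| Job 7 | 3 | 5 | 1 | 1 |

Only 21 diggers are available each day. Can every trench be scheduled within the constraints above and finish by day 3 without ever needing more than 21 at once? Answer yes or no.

yes

Schedule Job 1@1, Job 2@1, Job 3@1, Job 4@1, Job 5@2, Job 6@1, Job 7@1: d1:21  d2:21  d3:14 — peak 21 ≤ 21.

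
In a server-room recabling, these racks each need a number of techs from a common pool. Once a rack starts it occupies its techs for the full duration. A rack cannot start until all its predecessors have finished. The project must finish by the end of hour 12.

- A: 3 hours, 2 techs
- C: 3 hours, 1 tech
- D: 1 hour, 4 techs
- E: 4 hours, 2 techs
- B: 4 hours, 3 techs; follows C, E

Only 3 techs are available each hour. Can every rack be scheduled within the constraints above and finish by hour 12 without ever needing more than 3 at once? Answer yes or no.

no

The minimum achievable peak is 4; 3 < 4, so no feasible schedule stays within the cap.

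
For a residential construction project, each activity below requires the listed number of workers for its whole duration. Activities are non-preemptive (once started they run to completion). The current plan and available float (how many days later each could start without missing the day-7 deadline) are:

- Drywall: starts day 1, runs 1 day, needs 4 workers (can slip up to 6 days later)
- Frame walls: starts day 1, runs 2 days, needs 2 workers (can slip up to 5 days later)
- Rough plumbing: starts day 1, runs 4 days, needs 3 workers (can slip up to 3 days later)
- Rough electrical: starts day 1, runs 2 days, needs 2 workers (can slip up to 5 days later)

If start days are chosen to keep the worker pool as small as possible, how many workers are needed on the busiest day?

4

Early-start (Drywall@1, Frame walls@1, Rough plumbing@1, Rough electrical@1) gives peak 11: d1:11  d2:7  d3:3  d4:3  d5:0  d6:0  d7:0.
Shift Frame walls→2, Rough plumbing→4, Rough electrical→2.
Schedule Drywall@1, Frame walls@2, Rough plumbing@4, Rough electrical@2: d1:4  d2:4  d3:4  d4:3  d5:3  d6:3  d7:3 — peak 4.
Total worker-days = 24 over 7 days ⇒ peak ≥ ⌈24/7⌉ = 4, so 4 is optimal.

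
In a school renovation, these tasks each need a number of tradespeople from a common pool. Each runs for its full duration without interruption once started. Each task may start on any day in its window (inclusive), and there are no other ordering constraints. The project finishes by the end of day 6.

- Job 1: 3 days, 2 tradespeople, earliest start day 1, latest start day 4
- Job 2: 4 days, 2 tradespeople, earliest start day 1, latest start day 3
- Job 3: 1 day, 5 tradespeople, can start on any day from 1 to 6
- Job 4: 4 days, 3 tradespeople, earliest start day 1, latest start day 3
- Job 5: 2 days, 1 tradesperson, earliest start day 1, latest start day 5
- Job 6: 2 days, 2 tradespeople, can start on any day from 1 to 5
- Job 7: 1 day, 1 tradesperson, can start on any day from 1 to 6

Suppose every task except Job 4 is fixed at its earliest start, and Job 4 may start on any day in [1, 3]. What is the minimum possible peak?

Job 4@1: d1:16  d2:10  d3:7  d4:5  d5:0  d6:0 → peak 16
Job 4@2: d1:13  d2:10  d3:7  d4:5  d5:3  d6:0 → peak 13
Job 4@3: d1:13  d2:7  d3:7  d4:5  d5:3  d6:3 → peak 13
Best is Job 4@2, peak 13.

13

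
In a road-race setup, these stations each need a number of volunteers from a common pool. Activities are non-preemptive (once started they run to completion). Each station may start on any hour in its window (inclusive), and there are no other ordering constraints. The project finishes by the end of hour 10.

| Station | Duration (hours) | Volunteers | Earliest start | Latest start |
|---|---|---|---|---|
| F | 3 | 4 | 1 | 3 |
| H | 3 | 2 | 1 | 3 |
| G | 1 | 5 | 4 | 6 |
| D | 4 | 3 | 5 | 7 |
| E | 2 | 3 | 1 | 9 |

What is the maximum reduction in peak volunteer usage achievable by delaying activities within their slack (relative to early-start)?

3

Early-start peak: h1:9  h2:9  h3:6  h4:5  h5:3  h6:3  h7:3  h8:3  h9:0  h10:0 ⇒ 9.
Leveled (F@1, H@1, G@4, D@5, E@5): h1:6  h2:6  h3:6  h4:5  h5:6  h6:6  h7:3  h8:3  h9:0  h10:0 ⇒ 6.
Reduction 9 − 6 = 3.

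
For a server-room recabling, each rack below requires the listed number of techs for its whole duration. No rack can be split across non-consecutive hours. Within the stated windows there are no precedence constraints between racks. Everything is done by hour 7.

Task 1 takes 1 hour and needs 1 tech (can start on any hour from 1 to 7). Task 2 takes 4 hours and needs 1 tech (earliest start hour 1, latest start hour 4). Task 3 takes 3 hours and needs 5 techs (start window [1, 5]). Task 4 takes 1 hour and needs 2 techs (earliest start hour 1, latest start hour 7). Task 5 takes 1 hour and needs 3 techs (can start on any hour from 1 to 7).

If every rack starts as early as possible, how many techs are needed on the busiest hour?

Early-start schedule: Task 1@1, Task 2@1, Task 3@1, Task 4@1, Task 5@1.
Load per hour: hour 1: 12, hour 2: 6, hour 3: 6, hour 4: 1, hour 5: 0, hour 6: 0, hour 7: 0.
Peak is 12.

12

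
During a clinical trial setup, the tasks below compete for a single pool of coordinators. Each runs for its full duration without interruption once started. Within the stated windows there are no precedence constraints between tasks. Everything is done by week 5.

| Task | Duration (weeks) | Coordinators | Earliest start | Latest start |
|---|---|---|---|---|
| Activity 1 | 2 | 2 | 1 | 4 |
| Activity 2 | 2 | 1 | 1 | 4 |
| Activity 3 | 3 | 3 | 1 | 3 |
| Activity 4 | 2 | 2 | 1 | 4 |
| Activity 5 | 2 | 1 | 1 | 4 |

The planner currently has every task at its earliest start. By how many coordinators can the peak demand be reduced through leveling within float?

Early-start peak: w1:9  w2:9  w3:3  w4:0  w5:0 ⇒ 9.
Leveled (Activity 1@1, Activity 2@1, Activity 3@3, Activity 4@1, Activity 5@3): w1:5  w2:5  w3:4  w4:4  w5:3 ⇒ 5.
Reduction 9 − 5 = 4.

4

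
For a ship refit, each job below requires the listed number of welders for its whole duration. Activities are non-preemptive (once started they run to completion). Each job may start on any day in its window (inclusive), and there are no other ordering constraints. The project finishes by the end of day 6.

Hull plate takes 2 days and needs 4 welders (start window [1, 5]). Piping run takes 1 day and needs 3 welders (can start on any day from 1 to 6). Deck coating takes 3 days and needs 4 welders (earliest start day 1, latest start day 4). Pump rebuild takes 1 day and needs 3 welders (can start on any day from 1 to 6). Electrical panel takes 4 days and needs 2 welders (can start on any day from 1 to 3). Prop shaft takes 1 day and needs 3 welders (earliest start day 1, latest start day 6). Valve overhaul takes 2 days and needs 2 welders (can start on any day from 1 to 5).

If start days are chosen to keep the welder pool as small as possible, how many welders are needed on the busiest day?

8

Early-start (Hull plate@1, Piping run@1, Deck coating@1, Pump rebuild@1, Electrical panel@1, Prop shaft@1, Valve overhaul@1) gives peak 21: d1:21  d2:12  d3:6  d4:2  d5:0  d6:0.
Shift Deck coating→2, Pump rebuild→5, Electrical panel→3, Prop shaft→5, Valve overhaul→3.
Schedule Hull plate@1, Piping run@1, Deck coating@2, Pump rebuild@5, Electrical panel@3, Prop shaft@5, Valve overhaul@3: d1:7  d2:8  d3:8  d4:8  d5:8  d6:2 — peak 8.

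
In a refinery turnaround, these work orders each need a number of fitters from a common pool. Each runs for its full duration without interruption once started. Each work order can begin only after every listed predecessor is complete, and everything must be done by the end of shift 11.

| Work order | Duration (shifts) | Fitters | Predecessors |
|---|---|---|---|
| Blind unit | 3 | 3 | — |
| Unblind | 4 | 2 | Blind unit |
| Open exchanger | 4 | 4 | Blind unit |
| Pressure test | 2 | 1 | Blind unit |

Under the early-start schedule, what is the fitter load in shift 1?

At early start, shift 1 has: Blind unit.
Demand: 3 = 3.

3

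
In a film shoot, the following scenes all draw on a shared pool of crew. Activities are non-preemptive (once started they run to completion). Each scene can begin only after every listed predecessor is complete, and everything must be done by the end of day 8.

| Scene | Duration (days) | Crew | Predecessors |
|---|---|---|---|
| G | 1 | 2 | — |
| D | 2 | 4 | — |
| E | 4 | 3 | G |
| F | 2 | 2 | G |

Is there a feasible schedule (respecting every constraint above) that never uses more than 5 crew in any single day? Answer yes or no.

Schedule G@1, D@2, E@4, F@4: d1:2  d2:4  d3:4  d4:5  d5:5  d6:3  d7:3  d8:0 — peak 5 ≤ 5.

yes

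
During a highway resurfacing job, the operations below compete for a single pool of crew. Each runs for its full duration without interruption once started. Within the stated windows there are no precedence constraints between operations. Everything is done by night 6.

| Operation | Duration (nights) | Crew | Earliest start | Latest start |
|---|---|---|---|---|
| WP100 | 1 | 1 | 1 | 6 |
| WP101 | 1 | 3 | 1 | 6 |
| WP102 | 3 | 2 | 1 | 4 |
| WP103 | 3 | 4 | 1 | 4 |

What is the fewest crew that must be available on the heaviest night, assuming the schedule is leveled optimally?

5

Early-start (WP100@1, WP101@1, WP102@1, WP103@1) gives peak 10: n1:10  n2:6  n3:6  n4:0  n5:0  n6:0.
Shift WP101→2, WP103→4.
Schedule WP100@1, WP101@2, WP102@1, WP103@4: n1:3  n2:5  n3:2  n4:4  n5:4  n6:4 — peak 5.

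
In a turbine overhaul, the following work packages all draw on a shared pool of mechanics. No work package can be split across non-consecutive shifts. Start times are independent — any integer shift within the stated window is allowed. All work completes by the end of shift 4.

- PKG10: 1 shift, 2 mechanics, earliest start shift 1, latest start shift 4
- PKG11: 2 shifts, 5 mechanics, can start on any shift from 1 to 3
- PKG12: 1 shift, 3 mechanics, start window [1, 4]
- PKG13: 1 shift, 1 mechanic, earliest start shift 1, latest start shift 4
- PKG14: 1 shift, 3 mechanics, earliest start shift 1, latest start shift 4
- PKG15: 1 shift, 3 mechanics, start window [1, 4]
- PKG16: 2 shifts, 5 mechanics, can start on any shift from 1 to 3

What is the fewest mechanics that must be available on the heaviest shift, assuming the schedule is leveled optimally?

8

Early-start (PKG10@1, PKG11@1, PKG12@1, PKG13@1, PKG14@1, PKG15@1, PKG16@1) gives peak 22: s1:22  s2:10  s3:0  s4:0.
Shift PKG12→2, PKG14→3, PKG15→4, PKG16→3.
Schedule PKG10@1, PKG11@1, PKG12@2, PKG13@1, PKG14@3, PKG15@4, PKG16@3: s1:8  s2:8  s3:8  s4:8 — peak 8.
Total mechanic-shifts = 32 over 4 shifts ⇒ peak ≥ ⌈32/4⌉ = 8, so 8 is optimal.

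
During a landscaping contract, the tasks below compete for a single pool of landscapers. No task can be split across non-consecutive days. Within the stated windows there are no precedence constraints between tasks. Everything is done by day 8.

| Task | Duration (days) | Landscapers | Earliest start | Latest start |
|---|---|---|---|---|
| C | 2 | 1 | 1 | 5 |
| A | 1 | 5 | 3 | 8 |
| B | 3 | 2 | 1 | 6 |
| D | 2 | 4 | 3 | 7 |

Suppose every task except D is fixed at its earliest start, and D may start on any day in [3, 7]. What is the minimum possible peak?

D@3: d1:3  d2:3  d3:11  d4:4  d5:0  d6:0  d7:0  d8:0 → peak 11
D@4: d1:3  d2:3  d3:7  d4:4  d5:4  d6:0  d7:0  d8:0 → peak 7
D@5: d1:3  d2:3  d3:7  d4:0  d5:4  d6:4  d7:0  d8:0 → peak 7
D@6: d1:3  d2:3  d3:7  d4:0  d5:0  d6:4  d7:4  d8:0 → peak 7
D@7: d1:3  d2:3  d3:7  d4:0  d5:0  d6:0  d7:4  d8:4 → peak 7
Best is D@4, peak 7.

7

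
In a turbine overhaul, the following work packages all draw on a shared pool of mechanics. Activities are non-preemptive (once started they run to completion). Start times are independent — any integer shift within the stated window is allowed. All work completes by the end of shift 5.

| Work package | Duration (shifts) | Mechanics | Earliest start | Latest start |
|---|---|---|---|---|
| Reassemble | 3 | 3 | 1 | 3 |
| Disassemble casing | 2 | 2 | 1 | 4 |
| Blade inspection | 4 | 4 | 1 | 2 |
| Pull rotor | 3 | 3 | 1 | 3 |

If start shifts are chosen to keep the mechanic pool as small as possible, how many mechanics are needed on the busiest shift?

Early-start (Reassemble@1, Disassemble casing@1, Blade inspection@1, Pull rotor@1) gives peak 12: s1:12  s2:12  s3:10  s4:4  s5:0.
Shift Pull rotor→3.
Schedule Reassemble@1, Disassemble casing@1, Blade inspection@1, Pull rotor@3: s1:9  s2:9  s3:10  s4:7  s5:3 — peak 10.

10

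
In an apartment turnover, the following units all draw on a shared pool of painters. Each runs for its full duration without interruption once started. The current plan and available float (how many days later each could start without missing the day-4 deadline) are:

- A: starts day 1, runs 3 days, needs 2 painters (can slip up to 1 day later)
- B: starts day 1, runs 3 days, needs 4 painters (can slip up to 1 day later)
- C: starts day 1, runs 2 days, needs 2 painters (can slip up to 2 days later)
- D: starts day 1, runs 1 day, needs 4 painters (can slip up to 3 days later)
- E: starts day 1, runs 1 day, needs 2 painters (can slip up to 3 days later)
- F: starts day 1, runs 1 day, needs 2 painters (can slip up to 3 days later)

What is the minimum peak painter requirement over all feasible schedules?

8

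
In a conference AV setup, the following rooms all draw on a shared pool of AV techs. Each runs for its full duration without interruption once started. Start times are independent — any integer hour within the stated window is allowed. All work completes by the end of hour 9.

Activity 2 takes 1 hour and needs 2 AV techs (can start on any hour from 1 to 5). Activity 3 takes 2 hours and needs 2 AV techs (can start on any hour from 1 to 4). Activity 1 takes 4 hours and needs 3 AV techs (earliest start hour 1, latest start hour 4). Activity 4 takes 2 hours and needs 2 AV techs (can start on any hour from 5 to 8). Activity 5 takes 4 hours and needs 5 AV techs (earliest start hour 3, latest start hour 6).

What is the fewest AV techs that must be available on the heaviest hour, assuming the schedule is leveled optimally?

7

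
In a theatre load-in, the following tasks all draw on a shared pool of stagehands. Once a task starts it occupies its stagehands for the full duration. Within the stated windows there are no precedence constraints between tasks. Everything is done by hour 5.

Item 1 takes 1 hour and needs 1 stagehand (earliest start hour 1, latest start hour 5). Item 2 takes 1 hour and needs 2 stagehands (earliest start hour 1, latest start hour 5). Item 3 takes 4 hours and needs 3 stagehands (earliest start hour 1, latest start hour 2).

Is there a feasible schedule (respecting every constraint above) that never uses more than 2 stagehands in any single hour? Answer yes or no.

no

Total stagehand-hours = 15; over 5 hours the average is 15/5 > 2, so some hour must exceed 2.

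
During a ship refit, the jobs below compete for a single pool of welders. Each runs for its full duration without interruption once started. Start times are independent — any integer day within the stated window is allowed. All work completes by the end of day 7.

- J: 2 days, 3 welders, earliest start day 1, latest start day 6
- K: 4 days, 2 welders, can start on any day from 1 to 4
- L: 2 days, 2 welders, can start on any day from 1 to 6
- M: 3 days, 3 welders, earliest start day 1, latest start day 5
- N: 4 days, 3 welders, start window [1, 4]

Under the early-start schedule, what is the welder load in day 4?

5

At early start, day 4 has: K, N.
Demand: 2 + 3 = 5.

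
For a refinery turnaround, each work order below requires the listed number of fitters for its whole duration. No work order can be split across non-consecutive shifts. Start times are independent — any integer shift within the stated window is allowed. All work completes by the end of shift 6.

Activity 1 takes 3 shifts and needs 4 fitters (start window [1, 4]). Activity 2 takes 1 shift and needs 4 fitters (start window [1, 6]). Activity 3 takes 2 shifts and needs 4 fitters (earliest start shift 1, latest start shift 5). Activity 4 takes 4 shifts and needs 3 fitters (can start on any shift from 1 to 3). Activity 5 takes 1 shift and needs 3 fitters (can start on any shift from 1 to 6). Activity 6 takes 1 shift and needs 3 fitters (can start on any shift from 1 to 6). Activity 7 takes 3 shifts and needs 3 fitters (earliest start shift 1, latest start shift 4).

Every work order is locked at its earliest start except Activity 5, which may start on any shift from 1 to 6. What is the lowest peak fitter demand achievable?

Activity 5@1: s1:24  s2:14  s3:10  s4:3  s5:0  s6:0 → peak 24
Activity 5@2: s1:21  s2:17  s3:10  s4:3  s5:0  s6:0 → peak 21
Activity 5@3: s1:21  s2:14  s3:13  s4:3  s5:0  s6:0 → peak 21
Activity 5@4: s1:21  s2:14  s3:10  s4:6  s5:0  s6:0 → peak 21
Activity 5@5: s1:21  s2:14  s3:10  s4:3  s5:3  s6:0 → peak 21
Activity 5@6: s1:21  s2:14  s3:10  s4:3  s5:0  s6:3 → peak 21
Best is Activity 5@2, peak 21.

21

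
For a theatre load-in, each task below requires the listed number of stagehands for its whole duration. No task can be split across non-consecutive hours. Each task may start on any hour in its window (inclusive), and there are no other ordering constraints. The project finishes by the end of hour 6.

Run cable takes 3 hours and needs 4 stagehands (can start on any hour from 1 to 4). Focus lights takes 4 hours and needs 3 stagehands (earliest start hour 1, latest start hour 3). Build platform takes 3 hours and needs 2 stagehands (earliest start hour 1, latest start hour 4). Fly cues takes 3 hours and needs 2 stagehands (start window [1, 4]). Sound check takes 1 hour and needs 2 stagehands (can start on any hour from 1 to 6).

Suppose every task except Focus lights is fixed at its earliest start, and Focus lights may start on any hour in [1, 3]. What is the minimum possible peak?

11

Focus lights@1: h1:13  h2:11  h3:11  h4:3  h5:0  h6:0 → peak 13
Focus lights@2: h1:10  h2:11  h3:11  h4:3  h5:3  h6:0 → peak 11
Focus lights@3: h1:10  h2:8  h3:11  h4:3  h5:3  h6:3 → peak 11
Best is Focus lights@2, peak 11.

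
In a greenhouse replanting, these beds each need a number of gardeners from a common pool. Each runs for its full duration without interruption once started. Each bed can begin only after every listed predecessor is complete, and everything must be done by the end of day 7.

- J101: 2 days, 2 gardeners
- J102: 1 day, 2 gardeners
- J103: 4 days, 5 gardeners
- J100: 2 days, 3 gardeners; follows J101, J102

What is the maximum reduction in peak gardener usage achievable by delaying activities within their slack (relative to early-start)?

Early-start peak: d1:9  d2:7  d3:8  d4:8  d5:0  d6:0  d7:0 ⇒ 9.
Leveled (J101@1, J102@1, J103@2, J100@6): d1:4  d2:7  d3:5  d4:5  d5:5  d6:3  d7:3 ⇒ 7.
Reduction 9 − 7 = 2.

2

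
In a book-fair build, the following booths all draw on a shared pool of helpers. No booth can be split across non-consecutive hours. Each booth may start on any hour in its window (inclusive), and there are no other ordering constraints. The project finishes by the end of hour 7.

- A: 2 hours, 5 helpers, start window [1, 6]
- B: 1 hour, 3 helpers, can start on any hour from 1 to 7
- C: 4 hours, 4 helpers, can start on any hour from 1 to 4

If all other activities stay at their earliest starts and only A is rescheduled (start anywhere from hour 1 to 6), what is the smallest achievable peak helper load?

A@1: h1:12  h2:9  h3:4  h4:4  h5:0  h6:0  h7:0 → peak 12
A@2: h1:7  h2:9  h3:9  h4:4  h5:0  h6:0  h7:0 → peak 9
A@3: h1:7  h2:4  h3:9  h4:9  h5:0  h6:0  h7:0 → peak 9
A@4: h1:7  h2:4  h3:4  h4:9  h5:5  h6:0  h7:0 → peak 9
A@5: h1:7  h2:4  h3:4  h4:4  h5:5  h6:5  h7:0 → peak 7
A@6: h1:7  h2:4  h3:4  h4:4  h5:0  h6:5  h7:5 → peak 7
Best is A@5, peak 7.

7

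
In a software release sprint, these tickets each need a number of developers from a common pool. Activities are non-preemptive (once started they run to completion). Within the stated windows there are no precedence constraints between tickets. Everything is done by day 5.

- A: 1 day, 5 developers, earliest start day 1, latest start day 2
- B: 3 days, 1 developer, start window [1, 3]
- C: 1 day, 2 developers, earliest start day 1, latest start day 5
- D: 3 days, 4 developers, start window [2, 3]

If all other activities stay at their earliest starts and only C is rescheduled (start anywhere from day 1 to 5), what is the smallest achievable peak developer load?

C@1: d1:8  d2:5  d3:5  d4:4  d5:0 → peak 8
C@2: d1:6  d2:7  d3:5  d4:4  d5:0 → peak 7
C@3: d1:6  d2:5  d3:7  d4:4  d5:0 → peak 7
C@4: d1:6  d2:5  d3:5  d4:6  d5:0 → peak 6
C@5: d1:6  d2:5  d3:5  d4:4  d5:2 → peak 6
Best is C@4, peak 6.

6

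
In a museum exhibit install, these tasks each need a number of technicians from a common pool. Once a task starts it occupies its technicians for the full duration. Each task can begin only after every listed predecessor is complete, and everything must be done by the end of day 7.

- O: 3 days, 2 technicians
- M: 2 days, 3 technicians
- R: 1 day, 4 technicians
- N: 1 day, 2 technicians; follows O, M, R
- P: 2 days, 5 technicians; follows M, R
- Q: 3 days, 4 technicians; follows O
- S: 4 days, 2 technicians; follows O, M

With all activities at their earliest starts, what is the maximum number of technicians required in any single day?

13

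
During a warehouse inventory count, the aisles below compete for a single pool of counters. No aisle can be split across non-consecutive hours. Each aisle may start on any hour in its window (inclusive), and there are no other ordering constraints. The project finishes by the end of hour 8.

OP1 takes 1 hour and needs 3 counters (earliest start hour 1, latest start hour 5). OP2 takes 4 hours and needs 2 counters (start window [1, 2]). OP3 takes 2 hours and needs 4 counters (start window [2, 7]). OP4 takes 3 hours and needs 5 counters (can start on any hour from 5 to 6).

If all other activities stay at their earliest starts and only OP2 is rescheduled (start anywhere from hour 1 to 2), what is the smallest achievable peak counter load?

6

OP2@1: h1:5  h2:6  h3:6  h4:2  h5:5  h6:5  h7:5  h8:0 → peak 6
OP2@2: h1:3  h2:6  h3:6  h4:2  h5:7  h6:5  h7:5  h8:0 → peak 7
Best is OP2@1, peak 6.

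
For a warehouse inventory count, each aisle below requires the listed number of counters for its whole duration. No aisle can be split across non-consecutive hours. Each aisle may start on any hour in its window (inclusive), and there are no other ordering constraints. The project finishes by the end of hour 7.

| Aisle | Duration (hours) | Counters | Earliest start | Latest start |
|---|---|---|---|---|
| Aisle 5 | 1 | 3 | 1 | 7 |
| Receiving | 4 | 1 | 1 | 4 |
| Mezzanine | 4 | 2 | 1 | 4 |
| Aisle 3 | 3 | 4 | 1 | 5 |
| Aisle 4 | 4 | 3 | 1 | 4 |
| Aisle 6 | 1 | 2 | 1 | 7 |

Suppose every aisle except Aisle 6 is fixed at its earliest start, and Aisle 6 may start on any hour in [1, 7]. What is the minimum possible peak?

Aisle 6@1: h1:15  h2:10  h3:10  h4:6  h5:0  h6:0  h7:0 → peak 15
Aisle 6@2: h1:13  h2:12  h3:10  h4:6  h5:0  h6:0  h7:0 → peak 13
Aisle 6@3: h1:13  h2:10  h3:12  h4:6  h5:0  h6:0  h7:0 → peak 13
Aisle 6@4: h1:13  h2:10  h3:10  h4:8  h5:0  h6:0  h7:0 → peak 13
Aisle 6@5: h1:13  h2:10  h3:10  h4:6  h5:2  h6:0  h7:0 → peak 13
Aisle 6@6: h1:13  h2:10  h3:10  h4:6  h5:0  h6:2  h7:0 → peak 13
Aisle 6@7: h1:13  h2:10  h3:10  h4:6  h5:0  h6:0  h7:2 → peak 13
Best is Aisle 6@2, peak 13.

13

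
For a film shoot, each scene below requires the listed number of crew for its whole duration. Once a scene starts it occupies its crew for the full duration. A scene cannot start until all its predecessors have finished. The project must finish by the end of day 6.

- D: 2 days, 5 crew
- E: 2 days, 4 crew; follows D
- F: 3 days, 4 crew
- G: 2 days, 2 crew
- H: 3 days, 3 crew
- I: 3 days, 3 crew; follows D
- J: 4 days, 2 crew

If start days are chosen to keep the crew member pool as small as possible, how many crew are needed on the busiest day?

Early-start (D@1, E@3, F@1, G@1, H@1, I@3, J@1) gives peak 16: d1:16  d2:16  d3:16  d4:9  d5:3  d6:0.
Shift E→5, G→3, H→3, I→4.
Schedule D@1, E@5, F@1, G@3, H@3, I@4, J@1: d1:11  d2:11  d3:11  d4:10  d5:10  d6:7 — peak 11.

11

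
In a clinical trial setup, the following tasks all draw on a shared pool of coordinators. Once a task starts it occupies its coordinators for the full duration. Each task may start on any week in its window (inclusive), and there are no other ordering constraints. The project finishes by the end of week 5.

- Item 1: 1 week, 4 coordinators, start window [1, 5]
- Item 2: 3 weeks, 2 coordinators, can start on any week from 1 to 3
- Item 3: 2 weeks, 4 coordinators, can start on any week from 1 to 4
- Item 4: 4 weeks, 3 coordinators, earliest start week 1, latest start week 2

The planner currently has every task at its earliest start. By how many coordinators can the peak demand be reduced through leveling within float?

6

Early-start peak: w1:13  w2:9  w3:5  w4:3  w5:0 ⇒ 13.
Leveled (Item 1@1, Item 2@1, Item 3@4, Item 4@2): w1:6  w2:5  w3:5  w4:7  w5:7 ⇒ 7.
Reduction 13 − 7 = 6.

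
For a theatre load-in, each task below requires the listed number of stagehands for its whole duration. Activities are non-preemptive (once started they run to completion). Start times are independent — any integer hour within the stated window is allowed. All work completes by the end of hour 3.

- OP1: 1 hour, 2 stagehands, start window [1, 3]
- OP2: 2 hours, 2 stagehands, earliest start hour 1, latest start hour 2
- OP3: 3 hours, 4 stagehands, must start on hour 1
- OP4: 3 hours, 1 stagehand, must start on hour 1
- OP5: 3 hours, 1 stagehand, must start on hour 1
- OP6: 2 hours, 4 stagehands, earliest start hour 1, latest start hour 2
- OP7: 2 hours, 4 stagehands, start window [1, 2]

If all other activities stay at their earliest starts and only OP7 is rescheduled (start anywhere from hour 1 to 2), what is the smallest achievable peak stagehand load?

OP7@1: h1:18  h2:16  h3:6 → peak 18
OP7@2: h1:14  h2:16  h3:10 → peak 16
Best is OP7@2, peak 16.

16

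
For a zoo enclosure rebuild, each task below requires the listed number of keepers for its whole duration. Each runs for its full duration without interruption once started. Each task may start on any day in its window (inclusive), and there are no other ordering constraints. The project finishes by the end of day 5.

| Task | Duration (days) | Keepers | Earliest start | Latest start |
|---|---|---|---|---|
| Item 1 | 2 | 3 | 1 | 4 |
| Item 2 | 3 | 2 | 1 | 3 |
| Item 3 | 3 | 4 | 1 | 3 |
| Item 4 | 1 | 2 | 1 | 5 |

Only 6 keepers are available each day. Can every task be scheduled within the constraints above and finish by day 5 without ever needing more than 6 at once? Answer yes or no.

yes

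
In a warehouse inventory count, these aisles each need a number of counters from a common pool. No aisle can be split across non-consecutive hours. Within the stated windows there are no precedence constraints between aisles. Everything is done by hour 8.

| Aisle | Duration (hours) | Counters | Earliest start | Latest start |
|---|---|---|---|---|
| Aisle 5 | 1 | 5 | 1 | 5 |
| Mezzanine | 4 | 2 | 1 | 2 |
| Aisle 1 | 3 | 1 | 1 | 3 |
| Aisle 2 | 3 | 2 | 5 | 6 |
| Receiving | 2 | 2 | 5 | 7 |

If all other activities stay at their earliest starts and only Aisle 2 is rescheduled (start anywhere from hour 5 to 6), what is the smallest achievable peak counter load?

Aisle 2@5: h1:8  h2:3  h3:3  h4:2  h5:4  h6:4  h7:2  h8:0 → peak 8
Aisle 2@6: h1:8  h2:3  h3:3  h4:2  h5:2  h6:4  h7:2  h8:2 → peak 8
Best is Aisle 2@5, peak 8.

8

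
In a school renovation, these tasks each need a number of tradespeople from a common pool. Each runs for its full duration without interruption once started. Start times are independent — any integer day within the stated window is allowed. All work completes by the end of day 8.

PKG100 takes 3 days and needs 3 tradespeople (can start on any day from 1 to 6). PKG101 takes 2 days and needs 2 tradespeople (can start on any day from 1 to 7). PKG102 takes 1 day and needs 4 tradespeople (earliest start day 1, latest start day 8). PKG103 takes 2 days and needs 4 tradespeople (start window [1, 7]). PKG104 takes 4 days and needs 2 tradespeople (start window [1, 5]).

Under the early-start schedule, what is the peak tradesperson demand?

15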